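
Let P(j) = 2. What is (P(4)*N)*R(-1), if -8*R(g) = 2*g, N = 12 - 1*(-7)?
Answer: 19/2 ≈ 9.5000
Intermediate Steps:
N = 19 (N = 12 + 7 = 19)
R(g) = -g/4
(P(4)*N)*R(-1) = (2*19)*(-1/4*(-1)) = 38*(1/4) = 19/2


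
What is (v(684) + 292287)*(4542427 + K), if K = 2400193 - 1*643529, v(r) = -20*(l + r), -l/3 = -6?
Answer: 1752703173477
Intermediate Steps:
l = 18 (l = -3*(-6) = 18)
v(r) = -360 - 20*r (v(r) = -20*(18 + r) = -360 - 20*r)
K = 1756664 (K = 2400193 - 643529 = 1756664)
(v(684) + 292287)*(4542427 + K) = ((-360 - 20*684) + 292287)*(4542427 + 1756664) = ((-360 - 13680) + 292287)*6299091 = (-14040 + 292287)*6299091 = 278247*6299091 = 1752703173477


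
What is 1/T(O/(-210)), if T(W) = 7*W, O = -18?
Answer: 5/3 ≈ 1.6667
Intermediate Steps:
1/T(O/(-210)) = 1/(7*(-18/(-210))) = 1/(7*(-18*(-1/210))) = 1/(7*(3/35)) = 1/(⅗) = 5/3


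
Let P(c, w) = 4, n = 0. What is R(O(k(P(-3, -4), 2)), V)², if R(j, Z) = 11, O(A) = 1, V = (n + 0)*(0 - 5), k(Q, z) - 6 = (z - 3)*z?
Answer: 121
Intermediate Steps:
k(Q, z) = 6 + z*(-3 + z) (k(Q, z) = 6 + (z - 3)*z = 6 + (-3 + z)*z = 6 + z*(-3 + z))
V = 0 (V = (0 + 0)*(0 - 5) = 0*(-5) = 0)
R(O(k(P(-3, -4), 2)), V)² = 11² = 121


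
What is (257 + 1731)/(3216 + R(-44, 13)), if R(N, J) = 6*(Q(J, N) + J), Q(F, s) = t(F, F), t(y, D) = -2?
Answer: 994/1641 ≈ 0.60573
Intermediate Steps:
Q(F, s) = -2
R(N, J) = -12 + 6*J (R(N, J) = 6*(-2 + J) = -12 + 6*J)
(257 + 1731)/(3216 + R(-44, 13)) = (257 + 1731)/(3216 + (-12 + 6*13)) = 1988/(3216 + (-12 + 78)) = 1988/(3216 + 66) = 1988/3282 = 1988*(1/3282) = 994/1641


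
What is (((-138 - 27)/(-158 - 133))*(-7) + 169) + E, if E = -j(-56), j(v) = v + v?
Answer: 26872/97 ≈ 277.03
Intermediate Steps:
j(v) = 2*v
E = 112 (E = -2*(-56) = -1*(-112) = 112)
(((-138 - 27)/(-158 - 133))*(-7) + 169) + E = (((-138 - 27)/(-158 - 133))*(-7) + 169) + 112 = (-165/(-291)*(-7) + 169) + 112 = (-165*(-1/291)*(-7) + 169) + 112 = ((55/97)*(-7) + 169) + 112 = (-385/97 + 169) + 112 = 16008/97 + 112 = 26872/97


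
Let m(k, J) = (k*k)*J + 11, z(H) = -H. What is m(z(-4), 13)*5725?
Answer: 1253775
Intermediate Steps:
m(k, J) = 11 + J*k² (m(k, J) = k²*J + 11 = J*k² + 11 = 11 + J*k²)
m(z(-4), 13)*5725 = (11 + 13*(-1*(-4))²)*5725 = (11 + 13*4²)*5725 = (11 + 13*16)*5725 = (11 + 208)*5725 = 219*5725 = 1253775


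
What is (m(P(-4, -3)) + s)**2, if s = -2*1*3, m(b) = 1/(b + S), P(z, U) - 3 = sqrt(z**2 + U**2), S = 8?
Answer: 9025/256 ≈ 35.254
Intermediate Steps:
P(z, U) = 3 + sqrt(U**2 + z**2) (P(z, U) = 3 + sqrt(z**2 + U**2) = 3 + sqrt(U**2 + z**2))
m(b) = 1/(8 + b) (m(b) = 1/(b + 8) = 1/(8 + b))
s = -6 (s = -2*3 = -6)
(m(P(-4, -3)) + s)**2 = (1/(8 + (3 + sqrt((-3)**2 + (-4)**2))) - 6)**2 = (1/(8 + (3 + sqrt(9 + 16))) - 6)**2 = (1/(8 + (3 + sqrt(25))) - 6)**2 = (1/(8 + (3 + 5)) - 6)**2 = (1/(8 + 8) - 6)**2 = (1/16 - 6)**2 = (-95/16)**2 = 9025/256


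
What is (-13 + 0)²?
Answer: 169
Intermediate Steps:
(-13 + 0)² = (-13)² = 169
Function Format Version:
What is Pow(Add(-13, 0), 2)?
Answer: 169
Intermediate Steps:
Pow(Add(-13, 0), 2) = Pow(-13, 2) = 169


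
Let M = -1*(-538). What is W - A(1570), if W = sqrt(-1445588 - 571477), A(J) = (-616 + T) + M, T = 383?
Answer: -305 + I*sqrt(2017065) ≈ -305.0 + 1420.2*I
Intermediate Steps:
M = 538
A(J) = 305 (A(J) = (-616 + 383) + 538 = -233 + 538 = 305)
W = I*sqrt(2017065) (W = sqrt(-2017065) = I*sqrt(2017065) ≈ 1420.2*I)
W - A(1570) = I*sqrt(2017065) - 1*305 = I*sqrt(2017065) - 305 = -305 + I*sqrt(2017065)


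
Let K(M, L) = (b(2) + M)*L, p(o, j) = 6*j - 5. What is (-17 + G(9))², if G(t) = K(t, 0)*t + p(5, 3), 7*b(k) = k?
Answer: 16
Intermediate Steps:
b(k) = k/7
p(o, j) = -5 + 6*j
K(M, L) = L*(2/7 + M) (K(M, L) = ((⅐)*2 + M)*L = (2/7 + M)*L = L*(2/7 + M))
G(t) = 13 (G(t) = ((⅐)*0*(2 + 7*t))*t + (-5 + 6*3) = 0*t + (-5 + 18) = 0 + 13 = 13)
(-17 + G(9))² = (-17 + 13)² = (-4)² = 16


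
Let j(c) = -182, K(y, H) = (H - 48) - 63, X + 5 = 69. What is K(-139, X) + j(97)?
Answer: -229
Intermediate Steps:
X = 64 (X = -5 + 69 = 64)
K(y, H) = -111 + H (K(y, H) = (-48 + H) - 63 = -111 + H)
K(-139, X) + j(97) = (-111 + 64) - 182 = -47 - 182 = -229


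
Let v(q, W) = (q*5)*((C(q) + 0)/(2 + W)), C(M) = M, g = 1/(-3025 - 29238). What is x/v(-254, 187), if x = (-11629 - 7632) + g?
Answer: -4194569097/371692805 ≈ -11.285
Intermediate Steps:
g = -1/32263 (g = 1/(-32263) = -1/32263 ≈ -3.0995e-5)
v(q, W) = 5*q²/(2 + W) (v(q, W) = (q*5)*((q + 0)/(2 + W)) = (5*q)*(q/(2 + W)) = 5*q²/(2 + W))
x = -621417644/32263 (x = (-11629 - 7632) - 1/32263 = -19261 - 1/32263 = -621417644/32263 ≈ -19261.)
x/v(-254, 187) = -621417644/(32263*(5*(-254)²/(2 + 187))) = -621417644/(32263*(5*64516/189)) = -621417644/(32263*(5*64516*(1/189))) = -621417644/(32263*322580/189) = -621417644/32263*189/322580 = -4194569097/371692805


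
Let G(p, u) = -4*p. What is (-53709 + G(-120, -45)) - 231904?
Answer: -285133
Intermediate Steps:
(-53709 + G(-120, -45)) - 231904 = (-53709 - 4*(-120)) - 231904 = (-53709 + 480) - 231904 = -53229 - 231904 = -285133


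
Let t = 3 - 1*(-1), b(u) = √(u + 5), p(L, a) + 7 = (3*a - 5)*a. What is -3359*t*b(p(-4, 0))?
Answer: -13436*I*√2 ≈ -19001.0*I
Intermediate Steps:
p(L, a) = -7 + a*(-5 + 3*a) (p(L, a) = -7 + (3*a - 5)*a = -7 + (-5 + 3*a)*a = -7 + a*(-5 + 3*a))
b(u) = √(5 + u)
t = 4 (t = 3 + 1 = 4)
-3359*t*b(p(-4, 0)) = -13436*√(5 + (-7 - 5*0 + 3*0²)) = -13436*√(5 + (-7 + 0 + 3*0)) = -13436*√(5 + (-7 + 0 + 0)) = -13436*√(5 - 7) = -13436*√(-2) = -13436*I*√2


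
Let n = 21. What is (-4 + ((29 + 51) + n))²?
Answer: 9409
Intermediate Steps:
(-4 + ((29 + 51) + n))² = (-4 + ((29 + 51) + 21))² = (-4 + (80 + 21))² = (-4 + 101)² = 97² = 9409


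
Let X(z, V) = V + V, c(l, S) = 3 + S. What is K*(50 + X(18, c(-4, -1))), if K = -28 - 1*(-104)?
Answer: 4104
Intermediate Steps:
X(z, V) = 2*V
K = 76 (K = -28 + 104 = 76)
K*(50 + X(18, c(-4, -1))) = 76*(50 + 2*(3 - 1)) = 76*(50 + 2*2) = 76*(50 + 4) = 76*54 = 4104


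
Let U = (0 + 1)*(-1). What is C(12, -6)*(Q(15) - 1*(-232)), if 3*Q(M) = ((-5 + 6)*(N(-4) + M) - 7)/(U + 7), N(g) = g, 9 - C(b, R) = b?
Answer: -2090/3 ≈ -696.67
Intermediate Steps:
C(b, R) = 9 - b
U = -1 (U = 1*(-1) = -1)
Q(M) = -11/18 + M/18 (Q(M) = (((-5 + 6)*(-4 + M) - 7)/(-1 + 7))/3 = ((1*(-4 + M) - 7)/6)/3 = (((-4 + M) - 7)*(⅙))/3 = ((-11 + M)*(⅙))/3 = (-11/6 + M/6)/3 = -11/18 + M/18)
C(12, -6)*(Q(15) - 1*(-232)) = (9 - 1*12)*((-11/18 + (1/18)*15) - 1*(-232)) = (9 - 12)*((-11/18 + ⅚) + 232) = -3*(2/9 + 232) = -3*2090/9 = -2090/3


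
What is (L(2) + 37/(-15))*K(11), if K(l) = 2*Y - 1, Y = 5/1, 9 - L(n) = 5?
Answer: 69/5 ≈ 13.800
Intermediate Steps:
L(n) = 4 (L(n) = 9 - 1*5 = 9 - 5 = 4)
Y = 5 (Y = 5*1 = 5)
K(l) = 9 (K(l) = 2*5 - 1 = 10 - 1 = 9)
(L(2) + 37/(-15))*K(11) = (4 + 37/(-15))*9 = (4 + 37*(-1/15))*9 = (4 - 37/15)*9 = (23/15)*9 = 69/5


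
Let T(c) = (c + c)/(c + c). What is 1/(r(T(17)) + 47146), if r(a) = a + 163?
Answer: 1/47310 ≈ 2.1137e-5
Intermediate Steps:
T(c) = 1 (T(c) = (2*c)/((2*c)) = (2*c)*(1/(2*c)) = 1)
r(a) = 163 + a
1/(r(T(17)) + 47146) = 1/((163 + 1) + 47146) = 1/(164 + 47146) = 1/47310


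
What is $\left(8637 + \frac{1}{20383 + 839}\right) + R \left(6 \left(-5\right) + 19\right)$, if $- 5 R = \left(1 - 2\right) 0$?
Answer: $\frac{183294415}{21222} \approx 8637.0$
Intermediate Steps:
$R = 0$ ($R = - \frac{\left(1 - 2\right) 0}{5} = - \frac{\left(-1\right) 0}{5} = \left(- \frac{1}{5}\right) 0 = 0$)
$\left(8637 + \frac{1}{20383 + 839}\right) + R \left(6 \left(-5\right) + 19\right) = \left(8637 + \frac{1}{20383 + 839}\right) + 0 \left(6 \left(-5\right) + 19\right) = \left(8637 + \frac{1}{21222}\right) + 0 \left(-30 + 19\right) = \left(8637 + \frac{1}{21222}\right) + 0 \left(-11\right) = \frac{183294415}{21222} + 0 = \frac{183294415}{21222}$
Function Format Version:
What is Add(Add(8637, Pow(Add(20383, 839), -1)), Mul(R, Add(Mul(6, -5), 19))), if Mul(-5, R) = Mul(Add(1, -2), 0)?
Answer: Rational(183294415, 21222) ≈ 8637.0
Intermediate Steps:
R = 0 (R = Mul(Rational(-1, 5), Mul(Add(1, -2), 0)) = Mul(Rational(-1, 5), Mul(-1, 0)) = Mul(Rational(-1, 5), 0) = 0)
Add(Add(8637, Pow(Add(20383, 839), -1)), Mul(R, Add(Mul(6, -5), 19))) = Add(Add(8637, Pow(Add(20383, 839), -1)), Mul(0, Add(Mul(6, -5), 19))) = Add(Add(8637, Pow(21222, -1)), Mul(0, Add(-30, 19))) = Add(Add(8637, Rational(1, 21222)), Mul(0, -11)) = Add(Rational(183294415, 21222), 0) = Rational(183294415, 21222)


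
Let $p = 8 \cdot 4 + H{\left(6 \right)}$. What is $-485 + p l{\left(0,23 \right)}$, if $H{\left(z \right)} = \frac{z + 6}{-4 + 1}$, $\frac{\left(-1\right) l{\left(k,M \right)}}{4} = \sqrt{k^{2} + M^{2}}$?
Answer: $-3061$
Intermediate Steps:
$l{\left(k,M \right)} = - 4 \sqrt{M^{2} + k^{2}}$ ($l{\left(k,M \right)} = - 4 \sqrt{k^{2} + M^{2}} = - 4 \sqrt{M^{2} + k^{2}}$)
$H{\left(z \right)} = -2 - \frac{z}{3}$ ($H{\left(z \right)} = \frac{6 + z}{-3} = \left(6 + z\right) \left(- \frac{1}{3}\right) = -2 - \frac{z}{3}$)
$p = 28$ ($p = 8 \cdot 4 - 4 = 32 - 4 = 28$)
$-485 + p l{\left(0,23 \right)} = -485 + 28 \left(- 4 \sqrt{23^{2} + 0^{2}}\right) = -485 + 28 \left(- 4 \sqrt{529 + 0}\right) = -485 + 28 \left(- 4 \sqrt{529}\right) = -485 + 28 \left(\left(-4\right) 23\right) = -485 + 28 \left(-92\right) = -485 - 2576 = -3061$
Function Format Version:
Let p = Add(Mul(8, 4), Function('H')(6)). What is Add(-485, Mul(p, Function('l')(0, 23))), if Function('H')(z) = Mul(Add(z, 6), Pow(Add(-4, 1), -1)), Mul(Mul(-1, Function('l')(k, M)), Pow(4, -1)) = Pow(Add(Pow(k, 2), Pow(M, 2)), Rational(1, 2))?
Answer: -3061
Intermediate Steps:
Function('l')(k, M) = Mul(-4, Pow(Add(Pow(M, 2), Pow(k, 2)), Rational(1, 2))) (Function('l')(k, M) = Mul(-4, Pow(Add(Pow(k, 2), Pow(M, 2)), Rational(1, 2))) = Mul(-4, Pow(Add(Pow(M, 2), Pow(k, 2)), Rational(1, 2))))
Function('H')(z) = Add(-2, Mul(Rational(-1, 3), z)) (Function('H')(z) = Mul(Add(6, z), Pow(-3, -1)) = Mul(Add(6, z), Rational(-1, 3)) = Add(-2, Mul(Rational(-1, 3), z)))
p = 28 (p = Add(Mul(8, 4), Add(-2, Mul(Rational(-1, 3), 6))) = Add(32, Add(-2, -2)) = Add(32, -4) = 28)
Add(-485, Mul(p, Function('l')(0, 23))) = Add(-485, Mul(28, Mul(-4, Pow(Add(Pow(23, 2), Pow(0, 2)), Rational(1, 2))))) = Add(-485, Mul(28, Mul(-4, Pow(Add(529, 0), Rational(1, 2))))) = Add(-485, Mul(28, Mul(-4, Pow(529, Rational(1, 2))))) = Add(-485, Mul(28, Mul(-4, 23))) = Add(-485, Mul(28, -92)) = Add(-485, -2576) = -3061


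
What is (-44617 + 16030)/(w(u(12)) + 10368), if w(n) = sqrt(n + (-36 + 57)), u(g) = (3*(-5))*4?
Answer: -98796672/35831821 + 9529*I*sqrt(39)/35831821 ≈ -2.7572 + 0.0016608*I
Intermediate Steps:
u(g) = -60 (u(g) = -15*4 = -60)
w(n) = sqrt(21 + n) (w(n) = sqrt(n + 21) = sqrt(21 + n))
(-44617 + 16030)/(w(u(12)) + 10368) = (-44617 + 16030)/(sqrt(21 - 60) + 10368) = -28587/(sqrt(-39) + 10368) = -28587/(I*sqrt(39) + 10368) = -28587/(10368 + I*sqrt(39))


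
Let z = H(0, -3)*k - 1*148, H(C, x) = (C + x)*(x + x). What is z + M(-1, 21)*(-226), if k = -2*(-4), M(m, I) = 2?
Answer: -456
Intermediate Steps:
H(C, x) = 2*x*(C + x) (H(C, x) = (C + x)*(2*x) = 2*x*(C + x))
k = 8
z = -4 (z = (2*(-3)*(0 - 3))*8 - 1*148 = (2*(-3)*(-3))*8 - 148 = 18*8 - 148 = 144 - 148 = -4)
z + M(-1, 21)*(-226) = -4 + 2*(-226) = -4 - 452 = -456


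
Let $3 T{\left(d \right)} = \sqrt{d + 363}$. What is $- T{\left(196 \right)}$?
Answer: $- \frac{\sqrt{559}}{3} \approx -7.8811$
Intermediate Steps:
$T{\left(d \right)} = \frac{\sqrt{363 + d}}{3}$ ($T{\left(d \right)} = \frac{\sqrt{d + 363}}{3} = \frac{\sqrt{363 + d}}{3}$)
$- T{\left(196 \right)} = - \frac{\sqrt{363 + 196}}{3} = - \frac{\sqrt{559}}{3}$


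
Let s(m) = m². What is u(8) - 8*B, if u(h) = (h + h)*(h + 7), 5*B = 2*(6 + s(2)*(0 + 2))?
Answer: 976/5 ≈ 195.20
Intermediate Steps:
B = 28/5 (B = (2*(6 + 2²*(0 + 2)))/5 = (2*(6 + 4*2))/5 = (2*(6 + 8))/5 = (2*14)/5 = (⅕)*28 = 28/5 ≈ 5.6000)
u(h) = 2*h*(7 + h) (u(h) = (2*h)*(7 + h) = 2*h*(7 + h))
u(8) - 8*B = 2*8*(7 + 8) - 8*28/5 = 2*8*15 - 224/5 = 240 - 224/5 = 976/5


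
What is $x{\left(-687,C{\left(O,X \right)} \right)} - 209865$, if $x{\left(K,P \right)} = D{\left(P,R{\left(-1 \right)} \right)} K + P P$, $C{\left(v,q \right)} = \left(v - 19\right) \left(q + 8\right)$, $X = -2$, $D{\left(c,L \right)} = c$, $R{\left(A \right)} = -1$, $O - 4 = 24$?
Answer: $-244047$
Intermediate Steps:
$O = 28$ ($O = 4 + 24 = 28$)
$C{\left(v,q \right)} = \left(-19 + v\right) \left(8 + q\right)$
$x{\left(K,P \right)} = P^{2} + K P$ ($x{\left(K,P \right)} = P K + P P = K P + P^{2} = P^{2} + K P$)
$x{\left(-687,C{\left(O,X \right)} \right)} - 209865 = \left(-152 - -38 + 8 \cdot 28 - 56\right) \left(-687 - -54\right) - 209865 = \left(-152 + 38 + 224 - 56\right) \left(-687 + \left(-152 + 38 + 224 - 56\right)\right) - 209865 = 54 \left(-687 + 54\right) - 209865 = 54 \left(-633\right) - 209865 = -34182 - 209865 = -244047$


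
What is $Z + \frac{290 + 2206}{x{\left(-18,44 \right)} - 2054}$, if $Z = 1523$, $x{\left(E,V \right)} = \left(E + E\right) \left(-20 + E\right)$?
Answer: $\frac{521141}{343} \approx 1519.4$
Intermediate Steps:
$x{\left(E,V \right)} = 2 E \left(-20 + E\right)$
$Z + \frac{290 + 2206}{x{\left(-18,44 \right)} - 2054} = 1523 + \frac{290 + 2206}{2 \left(-18\right) \left(-20 - 18\right) - 2054} = 1523 + \frac{2496}{2 \left(-18\right) \left(-38\right) - 2054} = 1523 + \frac{2496}{1368 - 2054} = 1523 + \frac{2496}{-686} = 1523 + 2496 \left(- \frac{1}{686}\right) = 1523 - \frac{1248}{343} = \frac{521141}{343}$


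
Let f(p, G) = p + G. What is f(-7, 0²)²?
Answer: 49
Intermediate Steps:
f(p, G) = G + p
f(-7, 0²)² = (0² - 7)² = (0 - 7)² = (-7)² = 49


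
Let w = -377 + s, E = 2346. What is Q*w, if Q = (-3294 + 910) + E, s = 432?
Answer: -2090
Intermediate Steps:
w = 55 (w = -377 + 432 = 55)
Q = -38 (Q = (-3294 + 910) + 2346 = -2384 + 2346 = -38)
Q*w = -38*55 = -2090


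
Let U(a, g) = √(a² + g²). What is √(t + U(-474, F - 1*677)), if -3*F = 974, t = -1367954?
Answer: √(-12311586 + 3*√11052109)/3 ≈ 1169.1*I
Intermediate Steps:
F = -974/3 (F = -⅓*974 = -974/3 ≈ -324.67)
√(t + U(-474, F - 1*677)) = √(-1367954 + √((-474)² + (-974/3 - 1*677)²)) = √(-1367954 + √(224676 + (-974/3 - 677)²)) = √(-1367954 + √(224676 + (-3005/3)²)) = √(-1367954 + √(224676 + 9030025/9)) = √(-1367954 + √(11052109/9)) = √(-1367954 + √11052109/3)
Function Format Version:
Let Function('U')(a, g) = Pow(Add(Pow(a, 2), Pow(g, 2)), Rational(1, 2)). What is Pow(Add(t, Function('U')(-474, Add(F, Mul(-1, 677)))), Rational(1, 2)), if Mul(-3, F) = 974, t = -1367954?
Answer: Mul(Rational(1, 3), Pow(Add(-12311586, Mul(3, Pow(11052109, Rational(1, 2)))), Rational(1, 2))) ≈ Mul(1169.1, I)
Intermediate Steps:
F = Rational(-974, 3) (F = Mul(Rational(-1, 3), 974) = Rational(-974, 3) ≈ -324.67)
Pow(Add(t, Function('U')(-474, Add(F, Mul(-1, 677)))), Rational(1, 2)) = Pow(Add(-1367954, Pow(Add(Pow(-474, 2), Pow(Add(Rational(-974, 3), Mul(-1, 677)), 2)), Rational(1, 2))), Rational(1, 2)) = Pow(Add(-1367954, Pow(Add(224676, Pow(Add(Rational(-974, 3), -677), 2)), Rational(1, 2))), Rational(1, 2)) = Pow(Add(-1367954, Pow(Add(224676, Pow(Rational(-3005, 3), 2)), Rational(1, 2))), Rational(1, 2)) = Pow(Add(-1367954, Pow(Add(224676, Rational(9030025, 9)), Rational(1, 2))), Rational(1, 2)) = Pow(Add(-1367954, Pow(Rational(11052109, 9), Rational(1, 2))), Rational(1, 2)) = Pow(Add(-1367954, Mul(Rational(1, 3), Pow(11052109, Rational(1, 2)))), Rational(1, 2))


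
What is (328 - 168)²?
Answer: 25600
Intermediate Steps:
(328 - 168)² = 160² = 25600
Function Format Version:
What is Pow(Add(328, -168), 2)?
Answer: 25600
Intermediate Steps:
Pow(Add(328, -168), 2) = Pow(160, 2) = 25600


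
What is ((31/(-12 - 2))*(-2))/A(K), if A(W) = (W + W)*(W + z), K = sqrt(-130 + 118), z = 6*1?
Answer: -31*sqrt(3)/(-504*I + 168*sqrt(3)) ≈ -0.046131 - 0.079901*I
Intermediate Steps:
z = 6
K = 2*I*sqrt(3) (K = sqrt(-12) = 2*I*sqrt(3) ≈ 3.4641*I)
A(W) = 2*W*(6 + W) (A(W) = (W + W)*(W + 6) = (2*W)*(6 + W) = 2*W*(6 + W))
((31/(-12 - 2))*(-2))/A(K) = ((31/(-12 - 2))*(-2))/((2*(2*I*sqrt(3))*(6 + 2*I*sqrt(3)))) = ((31/(-14))*(-2))/((4*I*sqrt(3)*(6 + 2*I*sqrt(3)))) = (-1/14*31*(-2))*(-I*sqrt(3)/(12*(6 + 2*I*sqrt(3)))) = (-31/14*(-2))*(-I*sqrt(3)/(12*(6 + 2*I*sqrt(3)))) = 31*(-I*sqrt(3)/(12*(6 + 2*I*sqrt(3))))/7 = -31*I*sqrt(3)/(84*(6 + 2*I*sqrt(3)))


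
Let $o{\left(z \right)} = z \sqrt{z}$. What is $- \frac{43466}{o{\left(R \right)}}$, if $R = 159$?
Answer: $- \frac{43466 \sqrt{159}}{25281} \approx -21.68$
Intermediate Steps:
$o{\left(z \right)} = z^{\frac{3}{2}}$
$- \frac{43466}{o{\left(R \right)}} = - \frac{43466}{159^{\frac{3}{2}}} = - \frac{43466}{159 \sqrt{159}} = - 43466 \frac{\sqrt{159}}{25281} = - \frac{43466 \sqrt{159}}{25281}$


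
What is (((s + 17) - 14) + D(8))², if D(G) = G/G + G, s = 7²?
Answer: 3721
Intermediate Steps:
s = 49
D(G) = 1 + G
(((s + 17) - 14) + D(8))² = (((49 + 17) - 14) + (1 + 8))² = ((66 - 14) + 9)² = (52 + 9)² = 61² = 3721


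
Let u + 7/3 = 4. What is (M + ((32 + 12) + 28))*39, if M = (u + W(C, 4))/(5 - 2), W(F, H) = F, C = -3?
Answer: 8372/3 ≈ 2790.7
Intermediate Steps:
u = 5/3 (u = -7/3 + 4 = 5/3 ≈ 1.6667)
M = -4/9 (M = (5/3 - 3)/(5 - 2) = -4/3/3 = -4/3*1/3 = -4/9 ≈ -0.44444)
(M + ((32 + 12) + 28))*39 = (-4/9 + ((32 + 12) + 28))*39 = (-4/9 + (44 + 28))*39 = (-4/9 + 72)*39 = (644/9)*39 = 8372/3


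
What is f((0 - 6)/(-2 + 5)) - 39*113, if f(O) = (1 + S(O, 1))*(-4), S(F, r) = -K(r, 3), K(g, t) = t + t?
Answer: -4387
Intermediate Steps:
K(g, t) = 2*t
S(F, r) = -6 (S(F, r) = -2*3 = -1*6 = -6)
f(O) = 20 (f(O) = (1 - 6)*(-4) = -5*(-4) = 20)
f((0 - 6)/(-2 + 5)) - 39*113 = 20 - 39*113 = 20 - 4407 = -4387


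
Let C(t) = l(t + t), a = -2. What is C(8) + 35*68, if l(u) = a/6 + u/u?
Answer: 7142/3 ≈ 2380.7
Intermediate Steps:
l(u) = 2/3 (l(u) = -2/6 + u/u = -2*1/6 + 1 = -1/3 + 1 = 2/3)
C(t) = 2/3
C(8) + 35*68 = 2/3 + 35*68 = 2/3 + 2380 = 7142/3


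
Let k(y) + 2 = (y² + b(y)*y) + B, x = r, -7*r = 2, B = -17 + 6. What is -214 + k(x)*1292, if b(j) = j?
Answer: -823154/49 ≈ -16799.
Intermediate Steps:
B = -11
r = -2/7 (r = -⅐*2 = -2/7 ≈ -0.28571)
x = -2/7 ≈ -0.28571
k(y) = -13 + 2*y² (k(y) = -2 + ((y² + y*y) - 11) = -2 + ((y² + y²) - 11) = -2 + (2*y² - 11) = -2 + (-11 + 2*y²) = -13 + 2*y²)
-214 + k(x)*1292 = -214 + (-13 + 2*(-2/7)²)*1292 = -214 + (-13 + 2*(4/49))*1292 = -214 + (-13 + 8/49)*1292 = -214 - 629/49*1292 = -214 - 812668/49 = -823154/49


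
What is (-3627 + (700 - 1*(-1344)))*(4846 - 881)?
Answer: -6276595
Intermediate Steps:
(-3627 + (700 - 1*(-1344)))*(4846 - 881) = (-3627 + (700 + 1344))*3965 = (-3627 + 2044)*3965 = -1583*3965 = -6276595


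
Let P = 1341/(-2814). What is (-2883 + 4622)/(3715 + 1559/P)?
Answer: 777333/198263 ≈ 3.9207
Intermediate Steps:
P = -447/938 (P = 1341*(-1/2814) = -447/938 ≈ -0.47655)
(-2883 + 4622)/(3715 + 1559/P) = (-2883 + 4622)/(3715 + 1559/(-447/938)) = 1739/(3715 + 1559*(-938/447)) = 1739/(3715 - 1462342/447) = 1739/(198263/447) = 1739*(447/198263) = 777333/198263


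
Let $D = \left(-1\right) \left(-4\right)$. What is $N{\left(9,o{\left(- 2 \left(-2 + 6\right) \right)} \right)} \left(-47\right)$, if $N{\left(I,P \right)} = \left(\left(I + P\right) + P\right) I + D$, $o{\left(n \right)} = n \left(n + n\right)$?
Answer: $-112283$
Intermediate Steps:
$D = 4$
$o{\left(n \right)} = 2 n^{2}$ ($o{\left(n \right)} = n 2 n = 2 n^{2}$)
$N{\left(I,P \right)} = 4 + I \left(I + 2 P\right)$ ($N{\left(I,P \right)} = \left(\left(I + P\right) + P\right) I + 4 = \left(I + 2 P\right) I + 4 = I \left(I + 2 P\right) + 4 = 4 + I \left(I + 2 P\right)$)
$N{\left(9,o{\left(- 2 \left(-2 + 6\right) \right)} \right)} \left(-47\right) = \left(4 + 9^{2} + 2 \cdot 9 \cdot 2 \left(- 2 \left(-2 + 6\right)\right)^{2}\right) \left(-47\right) = \left(4 + 81 + 2 \cdot 9 \cdot 2 \left(\left(-2\right) 4\right)^{2}\right) \left(-47\right) = \left(4 + 81 + 2 \cdot 9 \cdot 2 \left(-8\right)^{2}\right) \left(-47\right) = \left(4 + 81 + 2 \cdot 9 \cdot 2 \cdot 64\right) \left(-47\right) = \left(4 + 81 + 2 \cdot 9 \cdot 128\right) \left(-47\right) = \left(4 + 81 + 2304\right) \left(-47\right) = 2389 \left(-47\right) = -112283$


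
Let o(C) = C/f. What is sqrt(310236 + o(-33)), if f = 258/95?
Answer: sqrt(2294415586)/86 ≈ 556.98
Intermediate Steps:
f = 258/95 (f = 258*(1/95) = 258/95 ≈ 2.7158)
o(C) = 95*C/258 (o(C) = C/(258/95) = C*(95/258) = 95*C/258)
sqrt(310236 + o(-33)) = sqrt(310236 + (95/258)*(-33)) = sqrt(310236 - 1045/86) = sqrt(26679251/86) = sqrt(2294415586)/86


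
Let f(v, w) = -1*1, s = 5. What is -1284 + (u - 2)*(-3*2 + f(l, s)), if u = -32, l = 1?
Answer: -1046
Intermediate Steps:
f(v, w) = -1
-1284 + (u - 2)*(-3*2 + f(l, s)) = -1284 + (-32 - 2)*(-3*2 - 1) = -1284 - 34*(-6 - 1) = -1284 - 34*(-7) = -1284 + 238 = -1046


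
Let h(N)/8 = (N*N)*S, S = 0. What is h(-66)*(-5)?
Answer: 0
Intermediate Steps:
h(N) = 0 (h(N) = 8*((N*N)*0) = 8*(N**2*0) = 8*0 = 0)
h(-66)*(-5) = 0*(-5) = 0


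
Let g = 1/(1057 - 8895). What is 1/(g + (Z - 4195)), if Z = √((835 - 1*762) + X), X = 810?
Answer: -257716661418/1081067181091469 - 61434244*√883/1081067181091469 ≈ -0.00024008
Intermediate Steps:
Z = √883 (Z = √((835 - 1*762) + 810) = √((835 - 762) + 810) = √(73 + 810) = √883 ≈ 29.715)
g = -1/7838 (g = 1/(-7838) = -1/7838 ≈ -0.00012758)
1/(g + (Z - 4195)) = 1/(-1/7838 + (√883 - 4195)) = 1/(-1/7838 + (-4195 + √883)) = 1/(-32880411/7838 + √883)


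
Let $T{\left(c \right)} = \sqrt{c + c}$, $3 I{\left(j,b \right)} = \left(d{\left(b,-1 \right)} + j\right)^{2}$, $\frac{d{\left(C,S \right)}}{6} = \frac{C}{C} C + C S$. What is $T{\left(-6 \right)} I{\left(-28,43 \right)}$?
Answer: $\frac{1568 i \sqrt{3}}{3} \approx 905.29 i$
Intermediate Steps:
$d{\left(C,S \right)} = 6 C + 6 C S$ ($d{\left(C,S \right)} = 6 \left(\frac{C}{C} C + C S\right) = 6 \left(1 C + C S\right) = 6 \left(C + C S\right) = 6 C + 6 C S$)
$I{\left(j,b \right)} = \frac{j^{2}}{3}$ ($I{\left(j,b \right)} = \frac{\left(6 b \left(1 - 1\right) + j\right)^{2}}{3} = \frac{\left(6 b 0 + j\right)^{2}}{3} = \frac{\left(0 + j\right)^{2}}{3} = \frac{j^{2}}{3}$)
$T{\left(c \right)} = \sqrt{2} \sqrt{c}$ ($T{\left(c \right)} = \sqrt{2 c} = \sqrt{2} \sqrt{c}$)
$T{\left(-6 \right)} I{\left(-28,43 \right)} = \sqrt{2} \sqrt{-6} \frac{\left(-28\right)^{2}}{3} = \sqrt{2} i \sqrt{6} \cdot \frac{1}{3} \cdot 784 = 2 i \sqrt{3} \cdot \frac{784}{3} = \frac{1568 i \sqrt{3}}{3}$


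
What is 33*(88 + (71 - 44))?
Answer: 3795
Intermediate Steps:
33*(88 + (71 - 44)) = 33*(88 + 27) = 33*115 = 3795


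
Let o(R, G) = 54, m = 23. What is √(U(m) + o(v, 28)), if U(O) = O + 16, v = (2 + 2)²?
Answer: √93 ≈ 9.6436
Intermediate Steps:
v = 16 (v = 4² = 16)
U(O) = 16 + O
√(U(m) + o(v, 28)) = √((16 + 23) + 54) = √(39 + 54) = √93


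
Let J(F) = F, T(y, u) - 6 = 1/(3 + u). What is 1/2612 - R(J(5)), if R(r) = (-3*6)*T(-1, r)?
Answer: 143987/1306 ≈ 110.25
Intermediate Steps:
T(y, u) = 6 + 1/(3 + u)
R(r) = -18*(19 + 6*r)/(3 + r) (R(r) = (-3*6)*((19 + 6*r)/(3 + r)) = -18*(19 + 6*r)/(3 + r))
1/2612 - R(J(5)) = 1/2612 - 18*(-19 - 6*5)/(3 + 5) = 1/2612 - 18*(-19 - 30)/8 = 1/2612 - 18*(-49)/8 = 1/2612 - 1*(-441/4) = 1/2612 + 441/4 = 143987/1306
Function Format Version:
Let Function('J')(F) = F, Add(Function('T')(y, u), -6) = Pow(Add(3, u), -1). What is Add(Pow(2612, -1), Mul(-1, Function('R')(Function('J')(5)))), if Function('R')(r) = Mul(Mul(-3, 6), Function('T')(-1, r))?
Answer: Rational(143987, 1306) ≈ 110.25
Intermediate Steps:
Function('T')(y, u) = Add(6, Pow(Add(3, u), -1))
Function('R')(r) = Mul(-18, Pow(Add(3, r), -1), Add(19, Mul(6, r))) (Function('R')(r) = Mul(Mul(-3, 6), Mul(Pow(Add(3, r), -1), Add(19, Mul(6, r)))) = Mul(-18, Mul(Pow(Add(3, r), -1), Add(19, Mul(6, r)))) = Mul(-18, Pow(Add(3, r), -1), Add(19, Mul(6, r))))
Add(Pow(2612, -1), Mul(-1, Function('R')(Function('J')(5)))) = Add(Pow(2612, -1), Mul(-1, Mul(18, Pow(Add(3, 5), -1), Add(-19, Mul(-6, 5))))) = Add(Rational(1, 2612), Mul(-1, Mul(18, Pow(8, -1), Add(-19, -30)))) = Add(Rational(1, 2612), Mul(-1, Mul(18, Rational(1, 8), -49))) = Add(Rational(1, 2612), Mul(-1, Rational(-441, 4))) = Add(Rational(1, 2612), Rational(441, 4)) = Rational(143987, 1306)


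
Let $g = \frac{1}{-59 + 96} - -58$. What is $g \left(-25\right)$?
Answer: $- \frac{53675}{37} \approx -1450.7$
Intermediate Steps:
$g = \frac{2147}{37}$ ($g = \frac{1}{37} + 58 = \frac{2147}{37} \approx 58.027$)
$g \left(-25\right) = \frac{2147}{37} \left(-25\right) = - \frac{53675}{37}$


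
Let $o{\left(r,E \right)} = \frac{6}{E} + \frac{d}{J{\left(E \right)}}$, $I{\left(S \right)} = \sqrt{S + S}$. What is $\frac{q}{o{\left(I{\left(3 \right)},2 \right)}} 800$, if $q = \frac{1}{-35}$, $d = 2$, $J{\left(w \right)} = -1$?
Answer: $- \frac{160}{7} \approx -22.857$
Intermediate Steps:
$I{\left(S \right)} = \sqrt{2} \sqrt{S}$ ($I{\left(S \right)} = \sqrt{2 S} = \sqrt{2} \sqrt{S}$)
$o{\left(r,E \right)} = -2 + \frac{6}{E}$ ($o{\left(r,E \right)} = \frac{6}{E} + \frac{2}{-1} = \frac{6}{E} + 2 \left(-1\right) = \frac{6}{E} - 2 = -2 + \frac{6}{E}$)
$q = - \frac{1}{35} \approx -0.028571$
$\frac{q}{o{\left(I{\left(3 \right)},2 \right)}} 800 = - \frac{1}{35 \left(-2 + \frac{6}{2}\right)} 800 = - \frac{1}{35 \left(-2 + 6 \cdot \frac{1}{2}\right)} 800 = - \frac{1}{35 \left(-2 + 3\right)} 800 = - \frac{1}{35 \cdot 1} \cdot 800 = \left(- \frac{1}{35}\right) 1 \cdot 800 = \left(- \frac{1}{35}\right) 800 = - \frac{160}{7}$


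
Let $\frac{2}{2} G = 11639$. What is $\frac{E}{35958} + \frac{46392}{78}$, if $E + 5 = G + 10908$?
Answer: $\frac{3568209}{5993} \approx 595.4$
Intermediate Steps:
$G = 11639$
$E = 22542$ ($E = -5 + \left(11639 + 10908\right) = -5 + 22547 = 22542$)
$\frac{E}{35958} + \frac{46392}{78} = \frac{22542}{35958} + \frac{46392}{78} = 22542 \cdot \frac{1}{35958} + 46392 \cdot \frac{1}{78} = \frac{289}{461} + \frac{7732}{13} = \frac{3568209}{5993}$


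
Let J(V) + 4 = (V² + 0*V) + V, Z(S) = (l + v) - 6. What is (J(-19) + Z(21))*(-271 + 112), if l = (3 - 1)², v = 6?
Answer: -54378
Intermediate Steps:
l = 4 (l = 2² = 4)
Z(S) = 4 (Z(S) = (4 + 6) - 6 = 10 - 6 = 4)
J(V) = -4 + V + V² (J(V) = -4 + ((V² + 0*V) + V) = -4 + ((V² + 0) + V) = -4 + (V² + V) = -4 + (V + V²) = -4 + V + V²)
(J(-19) + Z(21))*(-271 + 112) = ((-4 - 19 + (-19)²) + 4)*(-271 + 112) = ((-4 - 19 + 361) + 4)*(-159) = (338 + 4)*(-159) = 342*(-159) = -54378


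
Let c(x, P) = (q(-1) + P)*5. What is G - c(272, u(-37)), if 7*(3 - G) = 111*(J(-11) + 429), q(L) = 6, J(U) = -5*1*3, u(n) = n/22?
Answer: -1013851/154 ≈ -6583.4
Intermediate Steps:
u(n) = n/22 (u(n) = n*(1/22) = n/22)
J(U) = -15 (J(U) = -5*3 = -15)
c(x, P) = 30 + 5*P (c(x, P) = (6 + P)*5 = 30 + 5*P)
G = -45933/7 (G = 3 - 111*(-15 + 429)/7 = 3 - 111*414/7 = 3 - ⅐*45954 = 3 - 45954/7 = -45933/7 ≈ -6561.9)
G - c(272, u(-37)) = -45933/7 - (30 + 5*((1/22)*(-37))) = -45933/7 - (30 + 5*(-37/22)) = -45933/7 - (30 - 185/22) = -45933/7 - 1*475/22 = -45933/7 - 475/22 = -1013851/154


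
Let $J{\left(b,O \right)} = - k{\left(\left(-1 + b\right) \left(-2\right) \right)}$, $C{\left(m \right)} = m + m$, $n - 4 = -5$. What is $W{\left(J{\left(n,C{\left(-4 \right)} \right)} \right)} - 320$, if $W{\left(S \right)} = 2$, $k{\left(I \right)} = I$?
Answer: $-318$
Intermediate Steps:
$n = -1$ ($n = 4 - 5 = -1$)
$C{\left(m \right)} = 2 m$
$J{\left(b,O \right)} = -2 + 2 b$ ($J{\left(b,O \right)} = - \left(-1 + b\right) \left(-2\right) = - (2 - 2 b) = -2 + 2 b$)
$W{\left(J{\left(n,C{\left(-4 \right)} \right)} \right)} - 320 = 2 - 320 = -318$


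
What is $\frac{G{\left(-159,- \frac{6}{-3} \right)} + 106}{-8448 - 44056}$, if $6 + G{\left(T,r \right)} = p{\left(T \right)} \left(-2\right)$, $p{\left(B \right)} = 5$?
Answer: $- \frac{45}{26252} \approx -0.0017142$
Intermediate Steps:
$G{\left(T,r \right)} = -16$ ($G{\left(T,r \right)} = -6 + 5 \left(-2\right) = -6 - 10 = -16$)
$\frac{G{\left(-159,- \frac{6}{-3} \right)} + 106}{-8448 - 44056} = \frac{-16 + 106}{-8448 - 44056} = \frac{90}{-52504} = 90 \left(- \frac{1}{52504}\right) = - \frac{45}{26252}$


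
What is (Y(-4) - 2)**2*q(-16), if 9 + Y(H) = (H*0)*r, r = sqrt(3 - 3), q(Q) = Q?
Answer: -1936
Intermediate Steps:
r = 0 (r = sqrt(0) = 0)
Y(H) = -9 (Y(H) = -9 + (H*0)*0 = -9 + 0*0 = -9 + 0 = -9)
(Y(-4) - 2)**2*q(-16) = (-9 - 2)**2*(-16) = (-11)**2*(-16) = 121*(-16) = -1936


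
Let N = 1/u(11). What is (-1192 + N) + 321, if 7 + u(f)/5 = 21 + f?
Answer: -108874/125 ≈ -870.99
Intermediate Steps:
u(f) = 70 + 5*f (u(f) = -35 + 5*(21 + f) = -35 + (105 + 5*f) = 70 + 5*f)
N = 1/125 (N = 1/(70 + 5*11) = 1/(70 + 55) = 1/125 ≈ 0.0080000)
(-1192 + N) + 321 = (-1192 + 1/125) + 321 = -148999/125 + 321 = -108874/125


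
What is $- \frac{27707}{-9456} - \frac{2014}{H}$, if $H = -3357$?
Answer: $\frac{37352261}{10581264} \approx 3.53$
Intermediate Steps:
$- \frac{27707}{-9456} - \frac{2014}{H} = - \frac{27707}{-9456} - \frac{2014}{-3357} = \left(-27707\right) \left(- \frac{1}{9456}\right) - - \frac{2014}{3357} = \frac{27707}{9456} + \frac{2014}{3357} = \frac{37352261}{10581264}$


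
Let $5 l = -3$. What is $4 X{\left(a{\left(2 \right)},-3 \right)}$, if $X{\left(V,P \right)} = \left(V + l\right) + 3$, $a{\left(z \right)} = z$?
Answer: $\frac{88}{5} \approx 17.6$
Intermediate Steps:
$l = - \frac{3}{5}$ ($l = \frac{1}{5} \left(-3\right) = - \frac{3}{5} \approx -0.6$)
$X{\left(V,P \right)} = \frac{12}{5} + V$ ($X{\left(V,P \right)} = \left(V - \frac{3}{5}\right) + 3 = \left(- \frac{3}{5} + V\right) + 3 = \frac{12}{5} + V$)
$4 X{\left(a{\left(2 \right)},-3 \right)} = 4 \left(\frac{12}{5} + 2\right) = 4 \cdot \frac{22}{5} = \frac{88}{5}$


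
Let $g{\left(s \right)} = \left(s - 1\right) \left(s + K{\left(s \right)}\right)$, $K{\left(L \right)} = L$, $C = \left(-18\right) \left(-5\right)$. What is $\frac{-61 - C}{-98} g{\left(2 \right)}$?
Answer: $\frac{302}{49} \approx 6.1633$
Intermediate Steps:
$C = 90$
$g{\left(s \right)} = 2 s \left(-1 + s\right)$ ($g{\left(s \right)} = \left(s - 1\right) \left(s + s\right) = \left(-1 + s\right) 2 s = 2 s \left(-1 + s\right)$)
$\frac{-61 - C}{-98} g{\left(2 \right)} = \frac{-61 - 90}{-98} \cdot 2 \cdot 2 \left(-1 + 2\right) = \left(-61 - 90\right) \left(- \frac{1}{98}\right) 2 \cdot 2 \cdot 1 = \left(-151\right) \left(- \frac{1}{98}\right) 4 = \frac{151}{98} \cdot 4 = \frac{302}{49}$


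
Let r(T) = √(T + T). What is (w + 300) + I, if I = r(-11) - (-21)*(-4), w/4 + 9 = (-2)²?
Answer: 196 + I*√22 ≈ 196.0 + 4.6904*I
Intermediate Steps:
r(T) = √2*√T (r(T) = √(2*T) = √2*√T)
w = -20 (w = -36 + 4*(-2)² = -36 + 4*4 = -36 + 16 = -20)
I = -84 + I*√22 (I = √2*√(-11) - (-21)*(-4) = √2*(I*√11) - 1*84 = I*√22 - 84 = -84 + I*√22 ≈ -84.0 + 4.6904*I)
(w + 300) + I = (-20 + 300) + (-84 + I*√22) = 280 + (-84 + I*√22) = 196 + I*√22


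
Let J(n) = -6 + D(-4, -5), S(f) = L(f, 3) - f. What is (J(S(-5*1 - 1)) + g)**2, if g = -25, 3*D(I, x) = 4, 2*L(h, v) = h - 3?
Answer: 7921/9 ≈ 880.11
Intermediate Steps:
L(h, v) = -3/2 + h/2 (L(h, v) = (h - 3)/2 = (-3 + h)/2 = -3/2 + h/2)
D(I, x) = 4/3 (D(I, x) = (1/3)*4 = 4/3)
S(f) = -3/2 - f/2 (S(f) = (-3/2 + f/2) - f = -3/2 - f/2)
J(n) = -14/3 (J(n) = -6 + 4/3 = -14/3)
(J(S(-5*1 - 1)) + g)**2 = (-14/3 - 25)**2 = (-89/3)**2 = 7921/9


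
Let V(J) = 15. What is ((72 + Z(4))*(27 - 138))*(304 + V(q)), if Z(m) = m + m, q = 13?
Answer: -2832720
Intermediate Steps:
Z(m) = 2*m
((72 + Z(4))*(27 - 138))*(304 + V(q)) = ((72 + 2*4)*(27 - 138))*(304 + 15) = ((72 + 8)*(-111))*319 = (80*(-111))*319 = -8880*319 = -2832720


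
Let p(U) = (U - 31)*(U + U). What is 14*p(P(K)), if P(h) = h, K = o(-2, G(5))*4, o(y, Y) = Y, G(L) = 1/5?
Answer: -16912/25 ≈ -676.48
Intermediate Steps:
G(L) = ⅕
K = ⅘ (K = (⅕)*4 = ⅘ ≈ 0.80000)
p(U) = 2*U*(-31 + U) (p(U) = (-31 + U)*(2*U) = 2*U*(-31 + U))
14*p(P(K)) = 14*(2*(⅘)*(-31 + ⅘)) = 14*(2*(⅘)*(-151/5)) = 14*(-1208/25) = -16912/25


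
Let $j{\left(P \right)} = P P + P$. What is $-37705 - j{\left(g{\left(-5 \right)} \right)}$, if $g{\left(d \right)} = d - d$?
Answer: $-37705$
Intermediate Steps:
$g{\left(d \right)} = 0$
$j{\left(P \right)} = P + P^{2}$ ($j{\left(P \right)} = P^{2} + P = P + P^{2}$)
$-37705 - j{\left(g{\left(-5 \right)} \right)} = -37705 - 0 \left(1 + 0\right) = -37705 - 0 \cdot 1 = -37705 - 0 = -37705 + 0 = -37705$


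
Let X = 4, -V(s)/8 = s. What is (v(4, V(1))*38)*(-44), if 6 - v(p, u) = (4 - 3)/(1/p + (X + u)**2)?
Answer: -645392/65 ≈ -9929.1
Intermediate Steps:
V(s) = -8*s
v(p, u) = 6 - 1/(1/p + (4 + u)**2) (v(p, u) = 6 - (4 - 3)/(1/p + (4 + u)**2) = 6 - 1/(1/p + (4 + u)**2))
(v(4, V(1))*38)*(-44) = (((6 - 1*4 + 6*4*(4 - 8*1)**2)/(1 + 4*(4 - 8*1)**2))*38)*(-44) = (((6 - 4 + 6*4*(4 - 8)**2)/(1 + 4*(4 - 8)**2))*38)*(-44) = (((6 - 4 + 6*4*(-4)**2)/(1 + 4*(-4)**2))*38)*(-44) = (((6 - 4 + 6*4*16)/(1 + 4*16))*38)*(-44) = (((6 - 4 + 384)/(1 + 64))*38)*(-44) = ((386/65)*38)*(-44) = (14668/65)*(-44) = -645392/65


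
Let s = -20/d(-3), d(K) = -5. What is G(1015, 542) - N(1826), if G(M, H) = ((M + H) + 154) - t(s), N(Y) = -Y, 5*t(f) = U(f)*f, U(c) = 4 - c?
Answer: 3537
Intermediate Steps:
s = 4 (s = -20/(-5) = -20*(-⅕) = 4)
t(f) = f*(4 - f)/5 (t(f) = ((4 - f)*f)/5 = (f*(4 - f))/5 = f*(4 - f)/5)
G(M, H) = 154 + H + M (G(M, H) = ((M + H) + 154) - 4*(4 - 1*4)/5 = ((H + M) + 154) - 4*(4 - 4)/5 = (154 + H + M) - 4*0/5 = (154 + H + M) - 1*0 = (154 + H + M) + 0 = 154 + H + M)
G(1015, 542) - N(1826) = (154 + 542 + 1015) - (-1)*1826 = 1711 - 1*(-1826) = 1711 + 1826 = 3537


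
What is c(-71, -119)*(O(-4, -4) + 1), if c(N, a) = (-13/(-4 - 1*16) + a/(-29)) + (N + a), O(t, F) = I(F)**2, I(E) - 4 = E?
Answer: -107443/580 ≈ -185.25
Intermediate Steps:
I(E) = 4 + E
O(t, F) = (4 + F)**2
c(N, a) = 13/20 + N + 28*a/29 (c(N, a) = (-13/(-4 - 16) + a*(-1/29)) + (N + a) = (-13/(-20) - a/29) + (N + a) = (-13*(-1/20) - a/29) + (N + a) = (13/20 - a/29) + (N + a) = 13/20 + N + 28*a/29)
c(-71, -119)*(O(-4, -4) + 1) = (13/20 - 71 + (28/29)*(-119))*((4 - 4)**2 + 1) = (13/20 - 71 - 3332/29)*(0**2 + 1) = -107443*(0 + 1)/580 = -107443/580*1 = -107443/580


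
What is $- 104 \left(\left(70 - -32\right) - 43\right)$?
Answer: $-6136$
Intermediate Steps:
$- 104 \left(\left(70 - -32\right) - 43\right) = - 104 \left(\left(70 + 32\right) - 43\right) = - 104 \left(102 - 43\right) = \left(-104\right) 59 = -6136$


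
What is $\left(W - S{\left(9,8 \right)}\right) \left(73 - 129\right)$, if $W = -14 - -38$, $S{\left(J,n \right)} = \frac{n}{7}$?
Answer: $-1280$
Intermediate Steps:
$S{\left(J,n \right)} = \frac{n}{7}$ ($S{\left(J,n \right)} = n \frac{1}{7} = \frac{n}{7}$)
$W = 24$ ($W = -14 + 38 = 24$)
$\left(W - S{\left(9,8 \right)}\right) \left(73 - 129\right) = \left(24 - \frac{1}{7} \cdot 8\right) \left(73 - 129\right) = \left(24 - \frac{8}{7}\right) \left(-56\right) = \frac{160}{7} \left(-56\right) = -1280$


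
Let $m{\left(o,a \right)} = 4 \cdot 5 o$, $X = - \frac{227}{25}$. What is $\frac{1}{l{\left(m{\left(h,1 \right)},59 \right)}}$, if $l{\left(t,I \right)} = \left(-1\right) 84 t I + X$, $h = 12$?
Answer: $- \frac{25}{29736227} \approx -8.4073 \cdot 10^{-7}$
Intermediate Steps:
$X = - \frac{227}{25}$ ($X = \left(-227\right) \frac{1}{25} = - \frac{227}{25} \approx -9.08$)
$m{\left(o,a \right)} = 20 o$
$l{\left(t,I \right)} = - \frac{227}{25} - 84 I t$ ($l{\left(t,I \right)} = \left(-1\right) 84 t I - \frac{227}{25} = - 84 t I - \frac{227}{25} = - 84 I t - \frac{227}{25} = - \frac{227}{25} - 84 I t$)
$\frac{1}{l{\left(m{\left(h,1 \right)},59 \right)}} = \frac{1}{- \frac{227}{25} - 4956 \cdot 20 \cdot 12} = \frac{1}{- \frac{227}{25} - 4956 \cdot 240} = \frac{1}{- \frac{227}{25} - 1189440} = \frac{1}{- \frac{29736227}{25}} = - \frac{25}{29736227}$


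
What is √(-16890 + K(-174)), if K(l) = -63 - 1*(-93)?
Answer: 2*I*√4215 ≈ 129.85*I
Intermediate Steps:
K(l) = 30 (K(l) = -63 + 93 = 30)
√(-16890 + K(-174)) = √(-16890 + 30) = √(-16860) = 2*I*√4215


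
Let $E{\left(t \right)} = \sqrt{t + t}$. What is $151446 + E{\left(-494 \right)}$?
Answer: $151446 + 2 i \sqrt{247} \approx 1.5145 \cdot 10^{5} + 31.432 i$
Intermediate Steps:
$E{\left(t \right)} = \sqrt{2} \sqrt{t}$ ($E{\left(t \right)} = \sqrt{2 t} = \sqrt{2} \sqrt{t}$)
$151446 + E{\left(-494 \right)} = 151446 + \sqrt{2} \sqrt{-494} = 151446 + \sqrt{2} i \sqrt{494} = 151446 + 2 i \sqrt{247}$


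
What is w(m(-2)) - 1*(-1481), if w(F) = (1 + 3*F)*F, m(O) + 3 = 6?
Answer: 1511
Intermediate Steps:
m(O) = 3 (m(O) = -3 + 6 = 3)
w(F) = F*(1 + 3*F)
w(m(-2)) - 1*(-1481) = 3*(1 + 3*3) - 1*(-1481) = 3*(1 + 9) + 1481 = 3*10 + 1481 = 30 + 1481 = 1511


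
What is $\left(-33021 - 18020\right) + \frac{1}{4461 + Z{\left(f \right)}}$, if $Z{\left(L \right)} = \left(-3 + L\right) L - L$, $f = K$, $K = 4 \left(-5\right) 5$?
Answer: $- \frac{758520300}{14861} \approx -51041.0$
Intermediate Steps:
$K = -100$ ($K = \left(-20\right) 5 = -100$)
$f = -100$
$Z{\left(L \right)} = - L + L \left(-3 + L\right)$ ($Z{\left(L \right)} = L \left(-3 + L\right) - L = - L + L \left(-3 + L\right)$)
$\left(-33021 - 18020\right) + \frac{1}{4461 + Z{\left(f \right)}} = \left(-33021 - 18020\right) + \frac{1}{4461 - 100 \left(-4 - 100\right)} = -51041 + \frac{1}{4461 - -10400} = -51041 + \frac{1}{4461 + 10400} = -51041 + \frac{1}{14861} = - \frac{758520300}{14861}$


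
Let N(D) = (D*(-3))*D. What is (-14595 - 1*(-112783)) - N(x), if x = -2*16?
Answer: 101260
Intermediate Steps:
x = -32
N(D) = -3*D² (N(D) = (-3*D)*D = -3*D²)
(-14595 - 1*(-112783)) - N(x) = (-14595 - 1*(-112783)) - (-3)*(-32)² = (-14595 + 112783) - (-3)*1024 = 98188 - 1*(-3072) = 98188 + 3072 = 101260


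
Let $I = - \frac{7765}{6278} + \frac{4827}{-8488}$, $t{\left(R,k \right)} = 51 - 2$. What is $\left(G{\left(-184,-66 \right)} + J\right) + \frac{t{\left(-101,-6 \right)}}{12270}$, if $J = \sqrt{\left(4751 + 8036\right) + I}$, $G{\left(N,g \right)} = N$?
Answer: $- \frac{2257631}{12270} + \frac{\sqrt{2269032516735957818}}{13321916} \approx -70.924$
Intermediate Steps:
$t{\left(R,k \right)} = 49$ ($t{\left(R,k \right)} = 51 - 2 = 49$)
$I = - \frac{48106613}{26643832}$ ($I = \left(-7765\right) \frac{1}{6278} + 4827 \left(- \frac{1}{8488}\right) = - \frac{7765}{6278} - \frac{4827}{8488} = - \frac{48106613}{26643832} \approx -1.8055$)
$J = \frac{\sqrt{2269032516735957818}}{13321916}$ ($J = \sqrt{\left(4751 + 8036\right) - \frac{48106613}{26643832}} = \sqrt{12787 - \frac{48106613}{26643832}} = \sqrt{\frac{340646573171}{26643832}} = \frac{\sqrt{2269032516735957818}}{13321916} \approx 113.07$)
$\left(G{\left(-184,-66 \right)} + J\right) + \frac{t{\left(-101,-6 \right)}}{12270} = \left(-184 + \frac{\sqrt{2269032516735957818}}{13321916}\right) + \frac{49}{12270} = - \frac{2257631}{12270} + \frac{\sqrt{2269032516735957818}}{13321916}$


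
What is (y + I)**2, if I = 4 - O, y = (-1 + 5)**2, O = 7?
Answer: 169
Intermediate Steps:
y = 16 (y = 4**2 = 16)
I = -3 (I = 4 - 1*7 = 4 - 7 = -3)
(y + I)**2 = (16 - 3)**2 = 13**2 = 169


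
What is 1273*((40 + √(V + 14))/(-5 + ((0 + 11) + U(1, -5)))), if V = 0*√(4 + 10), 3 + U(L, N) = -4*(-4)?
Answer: 2680 + 67*√14 ≈ 2930.7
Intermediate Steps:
U(L, N) = 13 (U(L, N) = -3 - 4*(-4) = -3 + 16 = 13)
V = 0 (V = 0*√14 = 0)
1273*((40 + √(V + 14))/(-5 + ((0 + 11) + U(1, -5)))) = 1273*((40 + √(0 + 14))/(-5 + ((0 + 11) + 13))) = 1273*((40 + √14)/(-5 + (11 + 13))) = 1273*((40 + √14)/(-5 + 24)) = 1273*((40 + √14)/19) = 1273*((40 + √14)*(1/19)) = 1273*(40/19 + √14/19) = 2680 + 67*√14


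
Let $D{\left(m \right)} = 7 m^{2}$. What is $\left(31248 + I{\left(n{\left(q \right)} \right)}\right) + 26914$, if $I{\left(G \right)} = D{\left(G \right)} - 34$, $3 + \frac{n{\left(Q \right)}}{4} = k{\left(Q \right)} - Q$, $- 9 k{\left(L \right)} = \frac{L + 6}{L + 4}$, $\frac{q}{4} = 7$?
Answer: $\frac{215889415}{1296} \approx 1.6658 \cdot 10^{5}$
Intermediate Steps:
$q = 28$ ($q = 4 \cdot 7 = 28$)
$k{\left(L \right)} = - \frac{6 + L}{9 \left(4 + L\right)}$ ($k{\left(L \right)} = - \frac{\left(L + 6\right) \frac{1}{L + 4}}{9} = - \frac{\left(6 + L\right) \frac{1}{4 + L}}{9} = - \frac{\frac{1}{4 + L} \left(6 + L\right)}{9} = - \frac{6 + L}{9 \left(4 + L\right)}$)
$n{\left(Q \right)} = -12 - 4 Q + \frac{4 \left(-6 - Q\right)}{9 \left(4 + Q\right)}$ ($n{\left(Q \right)} = -12 + 4 \left(\frac{-6 - Q}{9 \left(4 + Q\right)} - Q\right) = -12 + 4 \left(- Q + \frac{-6 - Q}{9 \left(4 + Q\right)}\right) = -12 - \left(4 Q - \frac{4 \left(-6 - Q\right)}{9 \left(4 + Q\right)}\right) = -12 - 4 Q + \frac{4 \left(-6 - Q\right)}{9 \left(4 + Q\right)}$)
$I{\left(G \right)} = -34 + 7 G^{2}$ ($I{\left(G \right)} = 7 G^{2} - 34 = -34 + 7 G^{2}$)
$\left(31248 + I{\left(n{\left(q \right)} \right)}\right) + 26914 = \left(31248 - \left(34 - 7 \left(\frac{4 \left(-114 - 1792 - 9 \cdot 28^{2}\right)}{9 \left(4 + 28\right)}\right)^{2}\right)\right) + 26914 = \left(31248 - \left(34 - 7 \left(\frac{4 \left(-114 - 1792 - 7056\right)}{9 \cdot 32}\right)^{2}\right)\right) + 26914 = \left(31248 - \left(34 - 7 \left(\frac{4}{9} \cdot \frac{1}{32} \left(-114 - 1792 - 7056\right)\right)^{2}\right)\right) + 26914 = \left(31248 - \left(34 - 7 \left(\frac{4}{9} \cdot \frac{1}{32} \left(-8962\right)\right)^{2}\right)\right) + 26914 = \left(31248 - \left(34 - 7 \left(- \frac{4481}{36}\right)^{2}\right)\right) + 26914 = \left(31248 + \left(-34 + 7 \cdot \frac{20079361}{1296}\right)\right) + 26914 = \left(31248 + \left(-34 + \frac{140555527}{1296}\right)\right) + 26914 = \left(31248 + \frac{140511463}{1296}\right) + 26914 = \frac{181008871}{1296} + 26914 = \frac{215889415}{1296}$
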